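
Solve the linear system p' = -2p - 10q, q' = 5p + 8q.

Coefficient matrix A = [[-2, -10], [5, 8]].
Characteristic polynomial det(A - λI) = λ^2 - 6λ + 34 = 0.
Eigenvalues λ = 3 ± 5i (complex conjugate pair).
For λ=3+5i: an eigenvector is (-1,1) - i(-1,0) = (-1 + i, 1).
A real fundamental pair from Re and Im of e^((3+5i)t)v: X_1 = e^(3t)(cos(5t)·(-1,1) + sin(5t)·(-1,0)), X_2 = e^(3t)(sin(5t)·(-1,1) - cos(5t)·(-1,0)).
General solution: c_1X_1 + c_2X_2.

p(t) = -c_1e^(3t)sin(5t) - c_1e^(3t)cos(5t) - c_2e^(3t)sin(5t) + c_2e^(3t)cos(5t), q(t) = c_1e^(3t)cos(5t) + c_2e^(3t)sin(5t)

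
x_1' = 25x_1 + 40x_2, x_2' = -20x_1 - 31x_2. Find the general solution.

Coefficient matrix A = [[25, 40], [-20, -31]].
Characteristic polynomial det(A - λI) = λ^2 + 6λ + 25 = 0.
Eigenvalues λ = -3 ± 4i (complex conjugate pair).
For λ=-3+4i: an eigenvector is (-3,2) - i(-1,1) = (-3 + i, 2 - i).
A real fundamental pair from Re and Im of e^((-3+4i)t)v: X_1 = e^(-3t)(cos(4t)·(-3,2) + sin(4t)·(-1,1)), X_2 = e^(-3t)(sin(4t)·(-3,2) - cos(4t)·(-1,1)).
General solution: c_1X_1 + c_2X_2.

x_1(t) = -c_1e^(-3t)sin(4t) - 3c_1e^(-3t)cos(4t) - 3c_2e^(-3t)sin(4t) + c_2e^(-3t)cos(4t), x_2(t) = c_1e^(-3t)sin(4t) + 2c_1e^(-3t)cos(4t) + 2c_2e^(-3t)sin(4t) - c_2e^(-3t)cos(4t)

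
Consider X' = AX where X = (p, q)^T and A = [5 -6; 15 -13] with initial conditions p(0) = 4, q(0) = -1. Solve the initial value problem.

p(t) = 14e^(-4t)sin(3t) + 4e^(-4t)cos(3t), q(t) = 23e^(-4t)sin(3t) - e^(-4t)cos(3t)

Coefficient matrix A = [[5, -6], [15, -13]].
Characteristic polynomial det(A - λI) = λ^2 + 8λ + 25 = 0.
Eigenvalues λ = -4 ± 3i (complex conjugate pair).
For λ=-4+3i: an eigenvector is (-1,-1) - i(-1,-2) = (-1 + i, -1 + 2i).
A real fundamental pair from Re and Im of e^((-4+3i)t)v: X_1 = e^(-4t)(cos(3t)·(-1,-1) + sin(3t)·(-1,-2)), X_2 = e^(-4t)(sin(3t)·(-1,-1) - cos(3t)·(-1,-2)).
General solution: c_1X_1 + c_2X_2.
Applying p(0)=4, q(0)=-1 gives c_1=-9, c_2=-5.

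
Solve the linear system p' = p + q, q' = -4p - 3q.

Coefficient matrix A = [[1, 1], [-4, -3]].
Characteristic polynomial det(A - λI) = λ^2 + 2λ + 1 = 0.
Single eigenvalue λ = -1 with algebraic multiplicity 2.
Eigenvector v = (1,-2); generalized eigenvector w with (A-λI)w=v is (1,-1).
General solution: e^(-t)[K_1·v + K_2·(t·v + w)].

p(t) = K_1e^(-t) + K_2te^(-t) + K_2e^(-t), q(t) = -2K_1e^(-t) - 2K_2te^(-t) - K_2e^(-t)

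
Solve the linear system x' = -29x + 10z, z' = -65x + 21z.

Coefficient matrix A = [[-29, 10], [-65, 21]].
Characteristic polynomial det(A - λI) = λ^2 + 8λ + 41 = 0.
Eigenvalues λ = -4 ± 5i (complex conjugate pair).
For λ=-4+5i: an eigenvector is (-1,-2) - i(1,3) = (-1 - i, -2 - 3i).
A real fundamental pair from Re and Im of e^((-4+5i)t)v: X_1 = e^(-4t)(cos(5t)·(-1,-2) + sin(5t)·(1,3)), X_2 = e^(-4t)(sin(5t)·(-1,-2) - cos(5t)·(1,3)).
General solution: K_1X_1 + K_2X_2.

x(t) = K_1e^(-4t)sin(5t) - K_1e^(-4t)cos(5t) - K_2e^(-4t)sin(5t) - K_2e^(-4t)cos(5t), z(t) = 3K_1e^(-4t)sin(5t) - 2K_1e^(-4t)cos(5t) - 2K_2e^(-4t)sin(5t) - 3K_2e^(-4t)cos(5t)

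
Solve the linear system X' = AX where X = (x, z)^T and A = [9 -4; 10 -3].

Coefficient matrix A = [[9, -4], [10, -3]].
Characteristic polynomial det(A - λI) = λ^2 - 6λ + 13 = 0.
Eigenvalues λ = 3 ± 2i (complex conjugate pair).
For λ=3+2i: an eigenvector is (1,2) - i(-1,-1) = (1 + i, 2 + i).
A real fundamental pair from Re and Im of e^((3+2i)t)v: X_1 = e^(3t)(cos(2t)·(1,2) + sin(2t)·(-1,-1)), X_2 = e^(3t)(sin(2t)·(1,2) - cos(2t)·(-1,-1)).
General solution: K_1X_1 + K_2X_2.

x(t) = -K_1e^(3t)sin(2t) + K_1e^(3t)cos(2t) + K_2e^(3t)sin(2t) + K_2e^(3t)cos(2t), z(t) = -K_1e^(3t)sin(2t) + 2K_1e^(3t)cos(2t) + 2K_2e^(3t)sin(2t) + K_2e^(3t)cos(2t)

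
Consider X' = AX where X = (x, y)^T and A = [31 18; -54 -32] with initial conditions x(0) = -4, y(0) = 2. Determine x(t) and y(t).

Coefficient matrix A = [[31, 18], [-54, -32]].
Characteristic polynomial det(A - λI) = λ^2 + λ - 20 = 0.
Eigenvalues λ = -5, 4.
For λ=-5: (A-λI) row 1 is [36, 18], so an eigenvector is (1, -2).
For λ=4: (A-λI) row 1 is [27, 18], so an eigenvector is (2, -3).
General solution: c_1e^(-5t)(1,-2) + c_2e^(4t)(2,-3).
Applying x(0)=-4, y(0)=2 gives c_1=8, c_2=-6.

x(t) = -12e^(4t) + 8e^(-5t), y(t) = 18e^(4t) - 16e^(-5t)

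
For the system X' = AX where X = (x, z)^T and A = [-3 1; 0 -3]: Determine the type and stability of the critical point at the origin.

stable improper node

A = [[-3,1],[0,-3]]; det(A-λI) = λ^2 + 6λ + 9.
repeated λ = -3 with a single eigenvector.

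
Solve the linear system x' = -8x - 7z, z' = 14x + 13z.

Coefficient matrix A = [[-8, -7], [14, 13]].
Characteristic polynomial det(A - λI) = λ^2 - 5λ - 6 = 0.
Eigenvalues λ = 6, -1.
For λ=6: (A-λI) row 1 is [-14, -7], so an eigenvector is (-1, 2).
For λ=-1: (A-λI) row 1 is [-7, -7], so an eigenvector is (1, -1).
General solution: c_1e^(6t)(-1,2) + c_2e^(-t)(1,-1).

x(t) = -c_1e^(6t) + c_2e^(-t), z(t) = 2c_1e^(6t) - c_2e^(-t)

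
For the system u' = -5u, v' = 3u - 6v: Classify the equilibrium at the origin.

stable node

A = [[-5,0],[3,-6]]; det(A-λI) = λ^2 + 11λ + 30.
λ = -5, -6: both negative.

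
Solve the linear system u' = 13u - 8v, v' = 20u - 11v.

Coefficient matrix A = [[13, -8], [20, -11]].
Characteristic polynomial det(A - λI) = λ^2 - 2λ + 17 = 0.
Eigenvalues λ = 1 ± 4i (complex conjugate pair).
For λ=1+4i: an eigenvector is (-1,-1) - i(-1,-2) = (-1 + i, -1 + 2i).
A real fundamental pair from Re and Im of e^((1+4i)t)v: X_1 = e^(t)(cos(4t)·(-1,-1) + sin(4t)·(-1,-2)), X_2 = e^(t)(sin(4t)·(-1,-1) - cos(4t)·(-1,-2)).
General solution: C_1X_1 + C_2X_2.

u(t) = -C_1e^(t)sin(4t) - C_1e^(t)cos(4t) - C_2e^(t)sin(4t) + C_2e^(t)cos(4t), v(t) = -2C_1e^(t)sin(4t) - C_1e^(t)cos(4t) - C_2e^(t)sin(4t) + 2C_2e^(t)cos(4t)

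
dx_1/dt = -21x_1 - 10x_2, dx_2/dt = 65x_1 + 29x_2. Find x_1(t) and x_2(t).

x_1(t) = K_1e^(4t)sin(5t) + K_1e^(4t)cos(5t) + K_2e^(4t)sin(5t) - K_2e^(4t)cos(5t), x_2(t) = -2K_1e^(4t)sin(5t) - 3K_1e^(4t)cos(5t) - 3K_2e^(4t)sin(5t) + 2K_2e^(4t)cos(5t)

Coefficient matrix A = [[-21, -10], [65, 29]].
Characteristic polynomial det(A - λI) = λ^2 - 8λ + 41 = 0.
Eigenvalues λ = 4 ± 5i (complex conjugate pair).
For λ=4+5i: an eigenvector is (1,-3) - i(1,-2) = (1 - i, -3 + 2i).
A real fundamental pair from Re and Im of e^((4+5i)t)v: X_1 = e^(4t)(cos(5t)·(1,-3) + sin(5t)·(1,-2)), X_2 = e^(4t)(sin(5t)·(1,-3) - cos(5t)·(1,-2)).
General solution: K_1X_1 + K_2X_2.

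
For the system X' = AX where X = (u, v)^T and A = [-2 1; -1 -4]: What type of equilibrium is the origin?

A = [[-2,1],[-1,-4]]; det(A-λI) = λ^2 + 6λ + 9.
repeated λ = -3 with a single eigenvector.

stable improper node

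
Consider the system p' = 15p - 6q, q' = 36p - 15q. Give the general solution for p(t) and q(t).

Coefficient matrix A = [[15, -6], [36, -15]].
Characteristic polynomial det(A - λI) = λ^2 - 9 = 0.
Eigenvalues λ = 3, -3.
For λ=3: (A-λI) row 1 is [12, -6], so an eigenvector is (1, 2).
For λ=-3: (A-λI) row 1 is [18, -6], so an eigenvector is (-1, -3).
General solution: K_1e^(3t)(1,2) + K_2e^(-3t)(-1,-3).

p(t) = K_1e^(3t) - K_2e^(-3t), q(t) = 2K_1e^(3t) - 3K_2e^(-3t)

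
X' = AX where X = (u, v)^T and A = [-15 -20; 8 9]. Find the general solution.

u(t) = 2K_1e^(-3t)sin(4t) + K_1e^(-3t)cos(4t) + K_2e^(-3t)sin(4t) - 2K_2e^(-3t)cos(4t), v(t) = -K_1e^(-3t)sin(4t) - K_1e^(-3t)cos(4t) - K_2e^(-3t)sin(4t) + K_2e^(-3t)cos(4t)

Coefficient matrix A = [[-15, -20], [8, 9]].
Characteristic polynomial det(A - λI) = λ^2 + 6λ + 25 = 0.
Eigenvalues λ = -3 ± 4i (complex conjugate pair).
For λ=-3+4i: an eigenvector is (1,-1) - i(2,-1) = (1 - 2i, -1 + i).
A real fundamental pair from Re and Im of e^((-3+4i)t)v: X_1 = e^(-3t)(cos(4t)·(1,-1) + sin(4t)·(2,-1)), X_2 = e^(-3t)(sin(4t)·(1,-1) - cos(4t)·(2,-1)).
General solution: K_1X_1 + K_2X_2.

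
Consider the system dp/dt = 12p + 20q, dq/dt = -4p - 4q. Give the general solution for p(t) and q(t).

Coefficient matrix A = [[12, 20], [-4, -4]].
Characteristic polynomial det(A - λI) = λ^2 - 8λ + 32 = 0.
Eigenvalues λ = 4 ± 4i (complex conjugate pair).
For λ=4+4i: an eigenvector is (1,0) - i(2,-1) = (1 - 2i, 0 + i).
A real fundamental pair from Re and Im of e^((4+4i)t)v: X_1 = e^(4t)(cos(4t)·(1,0) + sin(4t)·(2,-1)), X_2 = e^(4t)(sin(4t)·(1,0) - cos(4t)·(2,-1)).
General solution: C_1X_1 + C_2X_2.

p(t) = 2C_1e^(4t)sin(4t) + C_1e^(4t)cos(4t) + C_2e^(4t)sin(4t) - 2C_2e^(4t)cos(4t), q(t) = -C_1e^(4t)sin(4t) + C_2e^(4t)cos(4t)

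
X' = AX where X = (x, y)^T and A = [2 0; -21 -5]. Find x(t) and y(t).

Coefficient matrix A = [[2, 0], [-21, -5]].
Characteristic polynomial det(A - λI) = λ^2 + 3λ - 10 = 0.
Eigenvalues λ = -5, 2.
For λ=-5: (A-λI) row 1 is [7, 0], so an eigenvector is (0, -1).
For λ=2: (A-λI) row 2 is [-21, -7], so an eigenvector is (1, -3).
General solution: c_1e^(-5t)(0,-1) + c_2e^(2t)(1,-3).

x(t) = c_2e^(2t), y(t) = -c_1e^(-5t) - 3c_2e^(2t)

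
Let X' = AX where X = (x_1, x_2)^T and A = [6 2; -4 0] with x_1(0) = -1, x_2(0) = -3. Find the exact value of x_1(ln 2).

A = [[6,2],[-4,0]]; eigenvalues λ = 4, 2.
Eigenvectors: (-1,1) for λ=4, (-1,2) for λ=2.
From the initial condition, c_1 = 5, c_2 = -4.
x_1(ln 2) = (5)(2^4)(-1) + (-4)(2^2)(-1) = -64.

-64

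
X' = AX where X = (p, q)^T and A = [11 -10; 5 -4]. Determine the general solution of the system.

Coefficient matrix A = [[11, -10], [5, -4]].
Characteristic polynomial det(A - λI) = λ^2 - 7λ + 6 = 0.
Eigenvalues λ = 1, 6.
For λ=1: (A-λI) row 1 is [10, -10], so an eigenvector is (1, 1).
For λ=6: (A-λI) row 1 is [5, -10], so an eigenvector is (2, 1).
General solution: c_1e^(t)(1,1) + c_2e^(6t)(2,1).

p(t) = c_1e^(t) + 2c_2e^(6t), q(t) = c_1e^(t) + c_2e^(6t)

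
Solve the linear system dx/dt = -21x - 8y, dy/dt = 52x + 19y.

x(t) = c_1e^(-t)sin(4t) + c_1e^(-t)cos(4t) + c_2e^(-t)sin(4t) - c_2e^(-t)cos(4t), y(t) = -2c_1e^(-t)sin(4t) - 3c_1e^(-t)cos(4t) - 3c_2e^(-t)sin(4t) + 2c_2e^(-t)cos(4t)

Coefficient matrix A = [[-21, -8], [52, 19]].
Characteristic polynomial det(A - λI) = λ^2 + 2λ + 17 = 0.
Eigenvalues λ = -1 ± 4i (complex conjugate pair).
For λ=-1+4i: an eigenvector is (1,-3) - i(1,-2) = (1 - i, -3 + 2i).
A real fundamental pair from Re and Im of e^((-1+4i)t)v: X_1 = e^(-t)(cos(4t)·(1,-3) + sin(4t)·(1,-2)), X_2 = e^(-t)(sin(4t)·(1,-3) - cos(4t)·(1,-2)).
General solution: c_1X_1 + c_2X_2.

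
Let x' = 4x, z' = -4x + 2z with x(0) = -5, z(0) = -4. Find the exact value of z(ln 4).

A = [[4,0],[-4,2]]; eigenvalues λ = 2, 4.
Eigenvectors: (0,1) for λ=2, (-1,2) for λ=4.
From the initial condition, c_1 = -14, c_2 = 5.
z(ln 4) = (-14)(4^2)(1) + (5)(4^4)(2) = 2336.

2336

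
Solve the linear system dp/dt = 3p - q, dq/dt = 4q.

p(t) = -C_1e^(3t) - C_2e^(4t), q(t) = C_2e^(4t)

Coefficient matrix A = [[3, -1], [0, 4]].
Characteristic polynomial det(A - λI) = λ^2 - 7λ + 12 = 0.
Eigenvalues λ = 3, 4.
For λ=3: (A-λI) row 1 is [0, -1], so an eigenvector is (-1, 0).
For λ=4: (A-λI) row 1 is [-1, -1], so an eigenvector is (-1, 1).
General solution: C_1e^(3t)(-1,0) + C_2e^(4t)(-1,1).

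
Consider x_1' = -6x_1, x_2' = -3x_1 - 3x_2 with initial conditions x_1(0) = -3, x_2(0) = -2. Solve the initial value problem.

x_1(t) = -3e^(-6t), x_2(t) = e^(-3t) - 3e^(-6t)

Coefficient matrix A = [[-6, 0], [-3, -3]].
Characteristic polynomial det(A - λI) = λ^2 + 9λ + 18 = 0.
Eigenvalues λ = -3, -6.
For λ=-3: (A-λI) row 1 is [-3, 0], so an eigenvector is (0, -1).
For λ=-6: (A-λI) row 2 is [-3, 3], so an eigenvector is (1, 1).
General solution: K_1e^(-3t)(0,-1) + K_2e^(-6t)(1,1).
Applying x_1(0)=-3, x_2(0)=-2 gives K_1=-1, K_2=-3.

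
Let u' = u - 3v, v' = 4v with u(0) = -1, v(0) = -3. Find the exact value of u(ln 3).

231

A = [[1,-3],[0,4]]; eigenvalues λ = 1, 4.
Eigenvectors: (1,0) for λ=1, (-1,1) for λ=4.
From the initial condition, c_1 = -4, c_2 = -3.
u(ln 3) = (-4)(3^1)(1) + (-3)(3^4)(-1) = 231.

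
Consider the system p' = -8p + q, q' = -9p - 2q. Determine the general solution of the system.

Coefficient matrix A = [[-8, 1], [-9, -2]].
Characteristic polynomial det(A - λI) = λ^2 + 10λ + 25 = 0.
Single eigenvalue λ = -5 with algebraic multiplicity 2.
Eigenvector v = (1,3); generalized eigenvector w with (A-λI)w=v is (0,1).
General solution: e^(-5t)[c_1·v + c_2·(t·v + w)].

p(t) = c_1e^(-5t) + c_2te^(-5t), q(t) = 3c_1e^(-5t) + 3c_2te^(-5t) + c_2e^(-5t)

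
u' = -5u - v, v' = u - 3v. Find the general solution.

Coefficient matrix A = [[-5, -1], [1, -3]].
Characteristic polynomial det(A - λI) = λ^2 + 8λ + 16 = 0.
Single eigenvalue λ = -4 with algebraic multiplicity 2.
Eigenvector v = (1,-1); generalized eigenvector w with (A-λI)w=v is (-3,2).
General solution: e^(-4t)[C_1·v + C_2·(t·v + w)].

u(t) = C_1e^(-4t) + C_2te^(-4t) - 3C_2e^(-4t), v(t) = -C_1e^(-4t) - C_2te^(-4t) + 2C_2e^(-4t)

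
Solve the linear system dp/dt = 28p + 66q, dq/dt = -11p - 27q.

p(t) = -3C_1e^(6t) + 2C_2e^(-5t), q(t) = C_1e^(6t) - C_2e^(-5t)

Coefficient matrix A = [[28, 66], [-11, -27]].
Characteristic polynomial det(A - λI) = λ^2 - λ - 30 = 0.
Eigenvalues λ = 6, -5.
For λ=6: (A-λI) row 1 is [22, 66], so an eigenvector is (-3, 1).
For λ=-5: (A-λI) row 1 is [33, 66], so an eigenvector is (2, -1).
General solution: C_1e^(6t)(-3,1) + C_2e^(-5t)(2,-1).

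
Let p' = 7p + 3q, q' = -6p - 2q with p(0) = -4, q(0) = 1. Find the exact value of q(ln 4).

1768

A = [[7,3],[-6,-2]]; eigenvalues λ = 4, 1.
Eigenvectors: (1,-1) for λ=4, (-1,2) for λ=1.
From the initial condition, c_1 = -7, c_2 = -3.
q(ln 4) = (-7)(4^4)(-1) + (-3)(4^1)(2) = 1768.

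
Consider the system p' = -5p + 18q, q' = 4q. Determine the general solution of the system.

p(t) = -K_1e^(-5t) - 2K_2e^(4t), q(t) = -K_2e^(4t)

Coefficient matrix A = [[-5, 18], [0, 4]].
Characteristic polynomial det(A - λI) = λ^2 + λ - 20 = 0.
Eigenvalues λ = -5, 4.
For λ=-5: (A-λI) row 1 is [0, 18], so an eigenvector is (-1, 0).
For λ=4: (A-λI) row 1 is [-9, 18], so an eigenvector is (-2, -1).
General solution: K_1e^(-5t)(-1,0) + K_2e^(4t)(-2,-1).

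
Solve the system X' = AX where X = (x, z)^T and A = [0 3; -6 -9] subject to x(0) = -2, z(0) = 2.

x(t) = -2e^(-3t), z(t) = 2e^(-3t)

Coefficient matrix A = [[0, 3], [-6, -9]].
Characteristic polynomial det(A - λI) = λ^2 + 9λ + 18 = 0.
Eigenvalues λ = -6, -3.
For λ=-6: (A-λI) row 1 is [6, 3], so an eigenvector is (1, -2).
For λ=-3: (A-λI) row 1 is [3, 3], so an eigenvector is (-1, 1).
General solution: C_1e^(-6t)(1,-2) + C_2e^(-3t)(-1,1).
Applying x(0)=-2, z(0)=2 gives C_1=0, C_2=2.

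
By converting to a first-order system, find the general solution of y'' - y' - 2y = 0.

y(t) = C_1e^(2t) + C_2e^(-t)

Let x_1 = y, x_2 = y'. Then x_1' = x_2 and x_2' = 2x_1 + x_2.
A = [[0,1],[2,1]]; det(A-λI) = λ^2 - λ - 2.
Eigenvalues λ = 2, -1 with eigenvectors (1,2), (1,-1).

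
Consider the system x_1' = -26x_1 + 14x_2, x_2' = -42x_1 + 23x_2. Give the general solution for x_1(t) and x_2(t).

x_1(t) = 2c_1e^(-5t) + c_2e^(2t), x_2(t) = 3c_1e^(-5t) + 2c_2e^(2t)

Coefficient matrix A = [[-26, 14], [-42, 23]].
Characteristic polynomial det(A - λI) = λ^2 + 3λ - 10 = 0.
Eigenvalues λ = -5, 2.
For λ=-5: (A-λI) row 1 is [-21, 14], so an eigenvector is (2, 3).
For λ=2: (A-λI) row 1 is [-28, 14], so an eigenvector is (1, 2).
General solution: c_1e^(-5t)(2,3) + c_2e^(2t)(1,2).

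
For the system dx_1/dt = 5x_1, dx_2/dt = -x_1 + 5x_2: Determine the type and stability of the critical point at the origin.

unstable improper node

A = [[5,0],[-1,5]]; det(A-λI) = λ^2 - 10λ + 25.
repeated λ = 5 with a single eigenvector.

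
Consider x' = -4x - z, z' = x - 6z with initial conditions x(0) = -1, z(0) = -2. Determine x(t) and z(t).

Coefficient matrix A = [[-4, -1], [1, -6]].
Characteristic polynomial det(A - λI) = λ^2 + 10λ + 25 = 0.
Single eigenvalue λ = -5 with algebraic multiplicity 2.
Eigenvector v = (1,1); generalized eigenvector w with (A-λI)w=v is (2,1).
General solution: e^(-5t)[c_1·v + c_2·(t·v + w)].
Applying x(0)=-1, z(0)=-2 gives c_1=-3, c_2=1.

x(t) = te^(-5t) - e^(-5t), z(t) = te^(-5t) - 2e^(-5t)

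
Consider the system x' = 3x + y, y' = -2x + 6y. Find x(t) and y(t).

x(t) = -K_1e^(5t) + K_2e^(4t), y(t) = -2K_1e^(5t) + K_2e^(4t)

Coefficient matrix A = [[3, 1], [-2, 6]].
Characteristic polynomial det(A - λI) = λ^2 - 9λ + 20 = 0.
Eigenvalues λ = 5, 4.
For λ=5: (A-λI) row 1 is [-2, 1], so an eigenvector is (-1, -2).
For λ=4: (A-λI) row 1 is [-1, 1], so an eigenvector is (1, 1).
General solution: K_1e^(5t)(-1,-2) + K_2e^(4t)(1,1).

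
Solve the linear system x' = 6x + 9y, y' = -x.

Coefficient matrix A = [[6, 9], [-1, 0]].
Characteristic polynomial det(A - λI) = λ^2 - 6λ + 9 = 0.
Single eigenvalue λ = 3 with algebraic multiplicity 2.
Eigenvector v = (-3,1); generalized eigenvector w with (A-λI)w=v is (2,-1).
General solution: e^(3t)[K_1·v + K_2·(t·v + w)].

x(t) = -3K_1e^(3t) - 3K_2te^(3t) + 2K_2e^(3t), y(t) = K_1e^(3t) + K_2te^(3t) - K_2e^(3t)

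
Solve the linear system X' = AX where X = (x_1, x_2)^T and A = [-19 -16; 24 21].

x_1(t) = -C_1e^(-3t) - 2C_2e^(5t), x_2(t) = C_1e^(-3t) + 3C_2e^(5t)

Coefficient matrix A = [[-19, -16], [24, 21]].
Characteristic polynomial det(A - λI) = λ^2 - 2λ - 15 = 0.
Eigenvalues λ = -3, 5.
For λ=-3: (A-λI) row 1 is [-16, -16], so an eigenvector is (-1, 1).
For λ=5: (A-λI) row 1 is [-24, -16], so an eigenvector is (-2, 3).
General solution: C_1e^(-3t)(-1,1) + C_2e^(5t)(-2,3).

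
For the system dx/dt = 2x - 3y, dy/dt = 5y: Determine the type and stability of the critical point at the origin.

unstable node

A = [[2,-3],[0,5]]; det(A-λI) = λ^2 - 7λ + 10.
λ = 5, 2: both positive.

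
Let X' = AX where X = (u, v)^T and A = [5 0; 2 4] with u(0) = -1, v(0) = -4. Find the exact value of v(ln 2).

A = [[5,0],[2,4]]; eigenvalues λ = 4, 5.
Eigenvectors: (0,-1) for λ=4, (-1,-2) for λ=5.
From the initial condition, c_1 = 2, c_2 = 1.
v(ln 2) = (2)(2^4)(-1) + (1)(2^5)(-2) = -96.

-96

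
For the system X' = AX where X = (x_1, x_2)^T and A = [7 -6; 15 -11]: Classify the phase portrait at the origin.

A = [[7,-6],[15,-11]]; det(A-λI) = λ^2 + 4λ + 13.
λ = -2 ± 3i: negative real part.

stable spiral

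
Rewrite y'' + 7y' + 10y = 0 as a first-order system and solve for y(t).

y(t) = K_1e^(-2t) + K_2e^(-5t)

Let x_1 = y, x_2 = y'. Then x_1' = x_2 and x_2' = -10x_1 - 7x_2.
A = [[0,1],[-10,-7]]; det(A-λI) = λ^2 + 7λ + 10.
Eigenvalues λ = -2, -5 with eigenvectors (1,-2), (1,-5).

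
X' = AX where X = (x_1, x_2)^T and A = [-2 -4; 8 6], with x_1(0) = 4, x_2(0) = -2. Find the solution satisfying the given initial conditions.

x_1(t) = -2e^(2t)sin(4t) + 4e^(2t)cos(4t), x_2(t) = 6e^(2t)sin(4t) - 2e^(2t)cos(4t)

Coefficient matrix A = [[-2, -4], [8, 6]].
Characteristic polynomial det(A - λI) = λ^2 - 4λ + 20 = 0.
Eigenvalues λ = 2 ± 4i (complex conjugate pair).
For λ=2+4i: an eigenvector is (0,1) - i(-1,1) = (0 + i, 1 - i).
A real fundamental pair from Re and Im of e^((2+4i)t)v: X_1 = e^(2t)(cos(4t)·(0,1) + sin(4t)·(-1,1)), X_2 = e^(2t)(sin(4t)·(0,1) - cos(4t)·(-1,1)).
General solution: K_1X_1 + K_2X_2.
Applying x_1(0)=4, x_2(0)=-2 gives K_1=2, K_2=4.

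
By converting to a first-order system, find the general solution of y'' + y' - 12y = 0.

Let x_1 = y, x_2 = y'. Then x_1' = x_2 and x_2' = 12x_1 - x_2.
A = [[0,1],[12,-1]]; det(A-λI) = λ^2 + λ - 12.
Eigenvalues λ = 3, -4 with eigenvectors (1,3), (1,-4).

y(t) = C_1e^(3t) + C_2e^(-4t)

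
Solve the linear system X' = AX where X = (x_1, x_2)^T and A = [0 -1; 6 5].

x_1(t) = -K_1e^(2t) - K_2e^(3t), x_2(t) = 2K_1e^(2t) + 3K_2e^(3t)

Coefficient matrix A = [[0, -1], [6, 5]].
Characteristic polynomial det(A - λI) = λ^2 - 5λ + 6 = 0.
Eigenvalues λ = 2, 3.
For λ=2: (A-λI) row 1 is [-2, -1], so an eigenvector is (-1, 2).
For λ=3: (A-λI) row 1 is [-3, -1], so an eigenvector is (-1, 3).
General solution: K_1e^(2t)(-1,2) + K_2e^(3t)(-1,3).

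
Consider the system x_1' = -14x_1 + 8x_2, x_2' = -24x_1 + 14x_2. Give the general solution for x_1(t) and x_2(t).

x_1(t) = c_1e^(2t) - 2c_2e^(-2t), x_2(t) = 2c_1e^(2t) - 3c_2e^(-2t)

Coefficient matrix A = [[-14, 8], [-24, 14]].
Characteristic polynomial det(A - λI) = λ^2 - 4 = 0.
Eigenvalues λ = 2, -2.
For λ=2: (A-λI) row 1 is [-16, 8], so an eigenvector is (1, 2).
For λ=-2: (A-λI) row 1 is [-12, 8], so an eigenvector is (-2, -3).
General solution: c_1e^(2t)(1,2) + c_2e^(-2t)(-2,-3).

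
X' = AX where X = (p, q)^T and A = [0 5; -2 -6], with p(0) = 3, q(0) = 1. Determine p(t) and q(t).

p(t) = 14e^(-3t)sin(t) + 3e^(-3t)cos(t), q(t) = -9e^(-3t)sin(t) + e^(-3t)cos(t)

Coefficient matrix A = [[0, 5], [-2, -6]].
Characteristic polynomial det(A - λI) = λ^2 + 6λ + 10 = 0.
Eigenvalues λ = -3 ± i (complex conjugate pair).
For λ=-3+i: an eigenvector is (1,-1) - i(-2,1) = (1 + 2i, -1 - i).
A real fundamental pair from Re and Im of e^((-3+i)t)v: X_1 = e^(-3t)(cos(t)·(1,-1) + sin(t)·(-2,1)), X_2 = e^(-3t)(sin(t)·(1,-1) - cos(t)·(-2,1)).
General solution: c_1X_1 + c_2X_2.
Applying p(0)=3, q(0)=1 gives c_1=-5, c_2=4.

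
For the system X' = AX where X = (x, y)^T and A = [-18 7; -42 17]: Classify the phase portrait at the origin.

saddle

A = [[-18,7],[-42,17]]; det(A-λI) = λ^2 + λ - 12.
λ = -4, 3: opposite signs.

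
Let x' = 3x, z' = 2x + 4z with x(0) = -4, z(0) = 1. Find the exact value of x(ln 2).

A = [[3,0],[2,4]]; eigenvalues λ = 3, 4.
Eigenvectors: (1,-2) for λ=3, (0,-1) for λ=4.
From the initial condition, c_1 = -4, c_2 = 7.
x(ln 2) = (-4)(2^3)(1) + (7)(2^4)(0) = -32.

-32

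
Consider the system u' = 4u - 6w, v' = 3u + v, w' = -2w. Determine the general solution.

Coefficient matrix A = [[4, 0, -6], [3, 1, 0], [0, 0, -2]].
det(A - λI) = 0 gives eigenvalues λ = 4, 1, -2.
For λ=4: eigenvector (1,1,0).
For λ=1: eigenvector (0,1,0).
For λ=-2: eigenvector (1,-1,1).
General solution: K_1e^(4t)(1,1,0) + K_2e^(t)(0,1,0) + K_3e^(-2t)(1,-1,1).

u(t) = K_1e^(4t) + K_3e^(-2t), v(t) = K_1e^(4t) + K_2e^(t) - K_3e^(-2t), w(t) = K_3e^(-2t)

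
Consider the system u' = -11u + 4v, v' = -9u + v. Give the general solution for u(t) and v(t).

Coefficient matrix A = [[-11, 4], [-9, 1]].
Characteristic polynomial det(A - λI) = λ^2 + 10λ + 25 = 0.
Single eigenvalue λ = -5 with algebraic multiplicity 2.
Eigenvector v = (-2,-3); generalized eigenvector w with (A-λI)w=v is (1,1).
General solution: e^(-5t)[K_1·v + K_2·(t·v + w)].

u(t) = -2K_1e^(-5t) - 2K_2te^(-5t) + K_2e^(-5t), v(t) = -3K_1e^(-5t) - 3K_2te^(-5t) + K_2e^(-5t)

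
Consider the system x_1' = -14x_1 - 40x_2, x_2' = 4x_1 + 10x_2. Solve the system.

Coefficient matrix A = [[-14, -40], [4, 10]].
Characteristic polynomial det(A - λI) = λ^2 + 4λ + 20 = 0.
Eigenvalues λ = -2 ± 4i (complex conjugate pair).
For λ=-2+4i: an eigenvector is (3,-1) - i(1,0) = (3 - i, -1).
A real fundamental pair from Re and Im of e^((-2+4i)t)v: X_1 = e^(-2t)(cos(4t)·(3,-1) + sin(4t)·(1,0)), X_2 = e^(-2t)(sin(4t)·(3,-1) - cos(4t)·(1,0)).
General solution: K_1X_1 + K_2X_2.

x_1(t) = K_1e^(-2t)sin(4t) + 3K_1e^(-2t)cos(4t) + 3K_2e^(-2t)sin(4t) - K_2e^(-2t)cos(4t), x_2(t) = -K_1e^(-2t)cos(4t) - K_2e^(-2t)sin(4t)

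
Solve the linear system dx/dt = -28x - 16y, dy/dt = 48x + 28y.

x(t) = -2C_1e^(-4t) + C_2e^(4t), y(t) = 3C_1e^(-4t) - 2C_2e^(4t)

Coefficient matrix A = [[-28, -16], [48, 28]].
Characteristic polynomial det(A - λI) = λ^2 - 16 = 0.
Eigenvalues λ = -4, 4.
For λ=-4: (A-λI) row 1 is [-24, -16], so an eigenvector is (-2, 3).
For λ=4: (A-λI) row 1 is [-32, -16], so an eigenvector is (1, -2).
General solution: C_1e^(-4t)(-2,3) + C_2e^(4t)(1,-2).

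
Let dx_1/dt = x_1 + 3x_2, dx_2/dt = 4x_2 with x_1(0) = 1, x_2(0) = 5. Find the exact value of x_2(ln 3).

A = [[1,3],[0,4]]; eigenvalues λ = 4, 1.
Eigenvectors: (1,1) for λ=4, (-1,0) for λ=1.
From the initial condition, c_1 = 5, c_2 = 4.
x_2(ln 3) = (5)(3^4)(1) + (4)(3^1)(0) = 405.

405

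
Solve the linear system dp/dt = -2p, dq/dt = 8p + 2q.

p(t) = K_1e^(-2t), q(t) = -2K_1e^(-2t) - K_2e^(2t)

Coefficient matrix A = [[-2, 0], [8, 2]].
Characteristic polynomial det(A - λI) = λ^2 - 4 = 0.
Eigenvalues λ = -2, 2.
For λ=-2: (A-λI) row 2 is [8, 4], so an eigenvector is (1, -2).
For λ=2: (A-λI) row 1 is [-4, 0], so an eigenvector is (0, -1).
General solution: K_1e^(-2t)(1,-2) + K_2e^(2t)(0,-1).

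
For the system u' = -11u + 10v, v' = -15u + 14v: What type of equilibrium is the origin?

A = [[-11,10],[-15,14]]; det(A-λI) = λ^2 - 3λ - 4.
λ = -1, 4: opposite signs.

saddle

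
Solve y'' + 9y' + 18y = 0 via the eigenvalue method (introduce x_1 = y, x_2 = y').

Let x_1 = y, x_2 = y'. Then x_1' = x_2 and x_2' = -18x_1 - 9x_2.
A = [[0,1],[-18,-9]]; det(A-λI) = λ^2 + 9λ + 18.
Eigenvalues λ = -3, -6 with eigenvectors (1,-3), (1,-6).

y(t) = c_1e^(-3t) + c_2e^(-6t)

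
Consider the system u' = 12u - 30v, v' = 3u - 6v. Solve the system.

u(t) = -3C_1e^(3t)sin(3t) - C_1e^(3t)cos(3t) - C_2e^(3t)sin(3t) + 3C_2e^(3t)cos(3t), v(t) = -C_1e^(3t)sin(3t) + C_2e^(3t)cos(3t)

Coefficient matrix A = [[12, -30], [3, -6]].
Characteristic polynomial det(A - λI) = λ^2 - 6λ + 18 = 0.
Eigenvalues λ = 3 ± 3i (complex conjugate pair).
For λ=3+3i: an eigenvector is (-1,0) - i(-3,-1) = (-1 + 3i, 0 + i).
A real fundamental pair from Re and Im of e^((3+3i)t)v: X_1 = e^(3t)(cos(3t)·(-1,0) + sin(3t)·(-3,-1)), X_2 = e^(3t)(sin(3t)·(-1,0) - cos(3t)·(-3,-1)).
General solution: C_1X_1 + C_2X_2.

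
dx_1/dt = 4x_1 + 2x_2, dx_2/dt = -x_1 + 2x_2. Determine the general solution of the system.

x_1(t) = -C_1e^(3t)sin(t) + C_1e^(3t)cos(t) + C_2e^(3t)sin(t) + C_2e^(3t)cos(t), x_2(t) = -C_1e^(3t)cos(t) - C_2e^(3t)sin(t)

Coefficient matrix A = [[4, 2], [-1, 2]].
Characteristic polynomial det(A - λI) = λ^2 - 6λ + 10 = 0.
Eigenvalues λ = 3 ± i (complex conjugate pair).
For λ=3+i: an eigenvector is (1,-1) - i(-1,0) = (1 + i, -1).
A real fundamental pair from Re and Im of e^((3+i)t)v: X_1 = e^(3t)(cos(t)·(1,-1) + sin(t)·(-1,0)), X_2 = e^(3t)(sin(t)·(1,-1) - cos(t)·(-1,0)).
General solution: C_1X_1 + C_2X_2.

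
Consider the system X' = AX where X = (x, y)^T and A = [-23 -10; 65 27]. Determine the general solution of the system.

Coefficient matrix A = [[-23, -10], [65, 27]].
Characteristic polynomial det(A - λI) = λ^2 - 4λ + 29 = 0.
Eigenvalues λ = 2 ± 5i (complex conjugate pair).
For λ=2+5i: an eigenvector is (-1,3) - i(-1,2) = (-1 + i, 3 - 2i).
A real fundamental pair from Re and Im of e^((2+5i)t)v: X_1 = e^(2t)(cos(5t)·(-1,3) + sin(5t)·(-1,2)), X_2 = e^(2t)(sin(5t)·(-1,3) - cos(5t)·(-1,2)).
General solution: c_1X_1 + c_2X_2.

x(t) = -c_1e^(2t)sin(5t) - c_1e^(2t)cos(5t) - c_2e^(2t)sin(5t) + c_2e^(2t)cos(5t), y(t) = 2c_1e^(2t)sin(5t) + 3c_1e^(2t)cos(5t) + 3c_2e^(2t)sin(5t) - 2c_2e^(2t)cos(5t)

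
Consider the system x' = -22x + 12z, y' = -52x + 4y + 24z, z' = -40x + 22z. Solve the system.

Coefficient matrix A = [[-22, 0, 12], [-52, 4, 24], [-40, 0, 22]].
det(A - λI) = 0 gives eigenvalues λ = -2, 4, 2.
For λ=-2: eigenvector (3,6,5).
For λ=4: eigenvector (0,1,0).
For λ=2: eigenvector (1,2,2).
General solution: c_1e^(-2t)(3,6,5) + c_2e^(4t)(0,1,0) + c_3e^(2t)(1,2,2).

x(t) = 3c_1e^(-2t) + c_3e^(2t), y(t) = 6c_1e^(-2t) + c_2e^(4t) + 2c_3e^(2t), z(t) = 5c_1e^(-2t) + 2c_3e^(2t)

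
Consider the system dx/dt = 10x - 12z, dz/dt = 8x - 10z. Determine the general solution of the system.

Coefficient matrix A = [[10, -12], [8, -10]].
Characteristic polynomial det(A - λI) = λ^2 - 4 = 0.
Eigenvalues λ = 2, -2.
For λ=2: (A-λI) row 1 is [8, -12], so an eigenvector is (-3, -2).
For λ=-2: (A-λI) row 1 is [12, -12], so an eigenvector is (-1, -1).
General solution: C_1e^(2t)(-3,-2) + C_2e^(-2t)(-1,-1).

x(t) = -3C_1e^(2t) - C_2e^(-2t), z(t) = -2C_1e^(2t) - C_2e^(-2t)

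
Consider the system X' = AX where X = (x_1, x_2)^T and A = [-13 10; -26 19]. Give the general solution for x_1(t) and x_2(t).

Coefficient matrix A = [[-13, 10], [-26, 19]].
Characteristic polynomial det(A - λI) = λ^2 - 6λ + 13 = 0.
Eigenvalues λ = 3 ± 2i (complex conjugate pair).
For λ=3+2i: an eigenvector is (1,2) - i(2,3) = (1 - 2i, 2 - 3i).
A real fundamental pair from Re and Im of e^((3+2i)t)v: X_1 = e^(3t)(cos(2t)·(1,2) + sin(2t)·(2,3)), X_2 = e^(3t)(sin(2t)·(1,2) - cos(2t)·(2,3)).
General solution: K_1X_1 + K_2X_2.

x_1(t) = 2K_1e^(3t)sin(2t) + K_1e^(3t)cos(2t) + K_2e^(3t)sin(2t) - 2K_2e^(3t)cos(2t), x_2(t) = 3K_1e^(3t)sin(2t) + 2K_1e^(3t)cos(2t) + 2K_2e^(3t)sin(2t) - 3K_2e^(3t)cos(2t)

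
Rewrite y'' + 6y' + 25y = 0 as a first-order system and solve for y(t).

Let x_1 = y, x_2 = y'. Then x_1' = x_2 and x_2' = -25x_1 - 6x_2.
A = [[0,1],[-25,-6]]; det(A-λI) = λ^2 + 6λ + 25.
Eigenvalues λ = -3 ± 4i.

y(t) = K_1e^(-3t)cos(4t) + K_2e^(-3t)sin(4t)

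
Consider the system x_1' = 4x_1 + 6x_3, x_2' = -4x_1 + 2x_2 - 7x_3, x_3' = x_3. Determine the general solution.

x_1(t) = -2c_1e^(t) + c_3e^(4t), x_2(t) = -c_1e^(t) + c_2e^(2t) - 2c_3e^(4t), x_3(t) = c_1e^(t)

Coefficient matrix A = [[4, 0, 6], [-4, 2, -7], [0, 0, 1]].
det(A - λI) = 0 gives eigenvalues λ = 1, 2, 4.
For λ=1: eigenvector (-2,-1,1).
For λ=2: eigenvector (0,1,0).
For λ=4: eigenvector (1,-2,0).
General solution: c_1e^(t)(-2,-1,1) + c_2e^(2t)(0,1,0) + c_3e^(4t)(1,-2,0).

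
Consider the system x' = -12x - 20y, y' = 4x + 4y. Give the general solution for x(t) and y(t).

Coefficient matrix A = [[-12, -20], [4, 4]].
Characteristic polynomial det(A - λI) = λ^2 + 8λ + 32 = 0.
Eigenvalues λ = -4 ± 4i (complex conjugate pair).
For λ=-4+4i: an eigenvector is (-2,1) - i(-1,0) = (-2 + i, 1).
A real fundamental pair from Re and Im of e^((-4+4i)t)v: X_1 = e^(-4t)(cos(4t)·(-2,1) + sin(4t)·(-1,0)), X_2 = e^(-4t)(sin(4t)·(-2,1) - cos(4t)·(-1,0)).
General solution: C_1X_1 + C_2X_2.

x(t) = -C_1e^(-4t)sin(4t) - 2C_1e^(-4t)cos(4t) - 2C_2e^(-4t)sin(4t) + C_2e^(-4t)cos(4t), y(t) = C_1e^(-4t)cos(4t) + C_2e^(-4t)sin(4t)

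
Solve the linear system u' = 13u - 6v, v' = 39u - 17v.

u(t) = K_1e^(-2t)sin(3t) + K_1e^(-2t)cos(3t) + K_2e^(-2t)sin(3t) - K_2e^(-2t)cos(3t), v(t) = 3K_1e^(-2t)sin(3t) + 2K_1e^(-2t)cos(3t) + 2K_2e^(-2t)sin(3t) - 3K_2e^(-2t)cos(3t)

Coefficient matrix A = [[13, -6], [39, -17]].
Characteristic polynomial det(A - λI) = λ^2 + 4λ + 13 = 0.
Eigenvalues λ = -2 ± 3i (complex conjugate pair).
For λ=-2+3i: an eigenvector is (1,2) - i(1,3) = (1 - i, 2 - 3i).
A real fundamental pair from Re and Im of e^((-2+3i)t)v: X_1 = e^(-2t)(cos(3t)·(1,2) + sin(3t)·(1,3)), X_2 = e^(-2t)(sin(3t)·(1,2) - cos(3t)·(1,3)).
General solution: K_1X_1 + K_2X_2.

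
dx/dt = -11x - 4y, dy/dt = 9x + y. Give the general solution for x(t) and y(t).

Coefficient matrix A = [[-11, -4], [9, 1]].
Characteristic polynomial det(A - λI) = λ^2 + 10λ + 25 = 0.
Single eigenvalue λ = -5 with algebraic multiplicity 2.
Eigenvector v = (-2,3); generalized eigenvector w with (A-λI)w=v is (-1,2).
General solution: e^(-5t)[C_1·v + C_2·(t·v + w)].

x(t) = -2C_1e^(-5t) - 2C_2te^(-5t) - C_2e^(-5t), y(t) = 3C_1e^(-5t) + 3C_2te^(-5t) + 2C_2e^(-5t)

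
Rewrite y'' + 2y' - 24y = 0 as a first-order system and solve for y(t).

y(t) = c_1e^(4t) + c_2e^(-6t)

Let x_1 = y, x_2 = y'. Then x_1' = x_2 and x_2' = 24x_1 - 2x_2.
A = [[0,1],[24,-2]]; det(A-λI) = λ^2 + 2λ - 24.
Eigenvalues λ = 4, -6 with eigenvectors (1,4), (1,-6).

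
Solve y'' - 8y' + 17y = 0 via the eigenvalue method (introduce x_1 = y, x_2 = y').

y(t) = C_1e^(4t)cos(t) + C_2e^(4t)sin(t)

Let x_1 = y, x_2 = y'. Then x_1' = x_2 and x_2' = -17x_1 + 8x_2.
A = [[0,1],[-17,8]]; det(A-λI) = λ^2 - 8λ + 17.
Eigenvalues λ = 4 ± i.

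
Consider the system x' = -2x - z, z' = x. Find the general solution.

Coefficient matrix A = [[-2, -1], [1, 0]].
Characteristic polynomial det(A - λI) = λ^2 + 2λ + 1 = 0.
Single eigenvalue λ = -1 with algebraic multiplicity 2.
Eigenvector v = (-1,1); generalized eigenvector w with (A-λI)w=v is (2,-1).
General solution: e^(-t)[C_1·v + C_2·(t·v + w)].

x(t) = -C_1e^(-t) - C_2te^(-t) + 2C_2e^(-t), z(t) = C_1e^(-t) + C_2te^(-t) - C_2e^(-t)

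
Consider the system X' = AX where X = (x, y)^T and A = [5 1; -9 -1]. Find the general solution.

x(t) = K_1e^(2t) + K_2te^(2t) + K_2e^(2t), y(t) = -3K_1e^(2t) - 3K_2te^(2t) - 2K_2e^(2t)

Coefficient matrix A = [[5, 1], [-9, -1]].
Characteristic polynomial det(A - λI) = λ^2 - 4λ + 4 = 0.
Single eigenvalue λ = 2 with algebraic multiplicity 2.
Eigenvector v = (1,-3); generalized eigenvector w with (A-λI)w=v is (1,-2).
General solution: e^(2t)[K_1·v + K_2·(t·v + w)].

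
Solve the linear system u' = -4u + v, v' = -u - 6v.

u(t) = -C_1e^(-5t) - C_2te^(-5t) - C_2e^(-5t), v(t) = C_1e^(-5t) + C_2te^(-5t)

Coefficient matrix A = [[-4, 1], [-1, -6]].
Characteristic polynomial det(A - λI) = λ^2 + 10λ + 25 = 0.
Single eigenvalue λ = -5 with algebraic multiplicity 2.
Eigenvector v = (-1,1); generalized eigenvector w with (A-λI)w=v is (-1,0).
General solution: e^(-5t)[C_1·v + C_2·(t·v + w)].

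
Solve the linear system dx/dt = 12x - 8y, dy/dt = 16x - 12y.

x(t) = c_1e^(4t) + c_2e^(-4t), y(t) = c_1e^(4t) + 2c_2e^(-4t)

Coefficient matrix A = [[12, -8], [16, -12]].
Characteristic polynomial det(A - λI) = λ^2 - 16 = 0.
Eigenvalues λ = 4, -4.
For λ=4: (A-λI) row 1 is [8, -8], so an eigenvector is (1, 1).
For λ=-4: (A-λI) row 1 is [16, -8], so an eigenvector is (1, 2).
General solution: c_1e^(4t)(1,1) + c_2e^(-4t)(1,2).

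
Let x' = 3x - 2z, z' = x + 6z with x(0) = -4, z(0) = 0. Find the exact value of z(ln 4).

-3072

A = [[3,-2],[1,6]]; eigenvalues λ = 4, 5.
Eigenvectors: (-2,1) for λ=4, (-1,1) for λ=5.
From the initial condition, c_1 = 4, c_2 = -4.
z(ln 4) = (4)(4^4)(1) + (-4)(4^5)(1) = -3072.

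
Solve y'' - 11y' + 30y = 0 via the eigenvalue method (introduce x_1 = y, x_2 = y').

Let x_1 = y, x_2 = y'. Then x_1' = x_2 and x_2' = -30x_1 + 11x_2.
A = [[0,1],[-30,11]]; det(A-λI) = λ^2 - 11λ + 30.
Eigenvalues λ = 6, 5 with eigenvectors (1,6), (1,5).

y(t) = K_1e^(6t) + K_2e^(5t)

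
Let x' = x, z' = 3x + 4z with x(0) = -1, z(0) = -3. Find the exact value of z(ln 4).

A = [[1,0],[3,4]]; eigenvalues λ = 1, 4.
Eigenvectors: (1,-1) for λ=1, (0,-1) for λ=4.
From the initial condition, c_1 = -1, c_2 = 4.
z(ln 4) = (-1)(4^1)(-1) + (4)(4^4)(-1) = -1020.

-1020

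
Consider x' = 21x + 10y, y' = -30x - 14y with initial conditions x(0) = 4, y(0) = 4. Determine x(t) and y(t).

x(t) = 24e^(6t) - 20e^(t), y(t) = -36e^(6t) + 40e^(t)

Coefficient matrix A = [[21, 10], [-30, -14]].
Characteristic polynomial det(A - λI) = λ^2 - 7λ + 6 = 0.
Eigenvalues λ = 1, 6.
For λ=1: (A-λI) row 1 is [20, 10], so an eigenvector is (1, -2).
For λ=6: (A-λI) row 1 is [15, 10], so an eigenvector is (-2, 3).
General solution: C_1e^(t)(1,-2) + C_2e^(6t)(-2,3).
Applying x(0)=4, y(0)=4 gives C_1=-20, C_2=-12.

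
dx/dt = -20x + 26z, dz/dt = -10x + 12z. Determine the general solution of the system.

Coefficient matrix A = [[-20, 26], [-10, 12]].
Characteristic polynomial det(A - λI) = λ^2 + 8λ + 20 = 0.
Eigenvalues λ = -4 ± 2i (complex conjugate pair).
For λ=-4+2i: an eigenvector is (-3,-2) - i(-2,-1) = (-3 + 2i, -2 + i).
A real fundamental pair from Re and Im of e^((-4+2i)t)v: X_1 = e^(-4t)(cos(2t)·(-3,-2) + sin(2t)·(-2,-1)), X_2 = e^(-4t)(sin(2t)·(-3,-2) - cos(2t)·(-2,-1)).
General solution: c_1X_1 + c_2X_2.

x(t) = -2c_1e^(-4t)sin(2t) - 3c_1e^(-4t)cos(2t) - 3c_2e^(-4t)sin(2t) + 2c_2e^(-4t)cos(2t), z(t) = -c_1e^(-4t)sin(2t) - 2c_1e^(-4t)cos(2t) - 2c_2e^(-4t)sin(2t) + c_2e^(-4t)cos(2t)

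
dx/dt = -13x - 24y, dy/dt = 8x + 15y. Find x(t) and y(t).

x(t) = 3C_1e^(3t) - 2C_2e^(-t), y(t) = -2C_1e^(3t) + C_2e^(-t)

Coefficient matrix A = [[-13, -24], [8, 15]].
Characteristic polynomial det(A - λI) = λ^2 - 2λ - 3 = 0.
Eigenvalues λ = 3, -1.
For λ=3: (A-λI) row 1 is [-16, -24], so an eigenvector is (3, -2).
For λ=-1: (A-λI) row 1 is [-12, -24], so an eigenvector is (-2, 1).
General solution: C_1e^(3t)(3,-2) + C_2e^(-t)(-2,1).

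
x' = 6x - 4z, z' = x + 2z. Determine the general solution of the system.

x(t) = -2c_1e^(4t) - 2c_2te^(4t) + c_2e^(4t), z(t) = -c_1e^(4t) - c_2te^(4t) + c_2e^(4t)

Coefficient matrix A = [[6, -4], [1, 2]].
Characteristic polynomial det(A - λI) = λ^2 - 8λ + 16 = 0.
Single eigenvalue λ = 4 with algebraic multiplicity 2.
Eigenvector v = (-2,-1); generalized eigenvector w with (A-λI)w=v is (1,1).
General solution: e^(4t)[c_1·v + c_2·(t·v + w)].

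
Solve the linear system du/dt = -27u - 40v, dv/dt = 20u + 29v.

u(t) = 3C_1e^(t)sin(4t) + C_1e^(t)cos(4t) + C_2e^(t)sin(4t) - 3C_2e^(t)cos(4t), v(t) = -2C_1e^(t)sin(4t) - C_1e^(t)cos(4t) - C_2e^(t)sin(4t) + 2C_2e^(t)cos(4t)

Coefficient matrix A = [[-27, -40], [20, 29]].
Characteristic polynomial det(A - λI) = λ^2 - 2λ + 17 = 0.
Eigenvalues λ = 1 ± 4i (complex conjugate pair).
For λ=1+4i: an eigenvector is (1,-1) - i(3,-2) = (1 - 3i, -1 + 2i).
A real fundamental pair from Re and Im of e^((1+4i)t)v: X_1 = e^(t)(cos(4t)·(1,-1) + sin(4t)·(3,-2)), X_2 = e^(t)(sin(4t)·(1,-1) - cos(4t)·(3,-2)).
General solution: C_1X_1 + C_2X_2.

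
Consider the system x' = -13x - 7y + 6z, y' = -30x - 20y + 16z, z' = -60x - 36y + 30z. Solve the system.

x(t) = K_1e^(-3t) + K_2e^(2t) + K_3e^(-2t), y(t) = 2K_1e^(-3t) + 3K_2e^(2t) + K_3e^(-2t), z(t) = 4K_1e^(-3t) + 6K_2e^(2t) + 3K_3e^(-2t)

Coefficient matrix A = [[-13, -7, 6], [-30, -20, 16], [-60, -36, 30]].
det(A - λI) = 0 gives eigenvalues λ = -3, 2, -2.
For λ=-3: eigenvector (1,2,4).
For λ=2: eigenvector (1,3,6).
For λ=-2: eigenvector (1,1,3).
General solution: K_1e^(-3t)(1,2,4) + K_2e^(2t)(1,3,6) + K_3e^(-2t)(1,1,3).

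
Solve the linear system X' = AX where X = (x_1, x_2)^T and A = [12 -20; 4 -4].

x_1(t) = -2K_1e^(4t)sin(4t) - K_1e^(4t)cos(4t) - K_2e^(4t)sin(4t) + 2K_2e^(4t)cos(4t), x_2(t) = -K_1e^(4t)sin(4t) + K_2e^(4t)cos(4t)

Coefficient matrix A = [[12, -20], [4, -4]].
Characteristic polynomial det(A - λI) = λ^2 - 8λ + 32 = 0.
Eigenvalues λ = 4 ± 4i (complex conjugate pair).
For λ=4+4i: an eigenvector is (-1,0) - i(-2,-1) = (-1 + 2i, 0 + i).
A real fundamental pair from Re and Im of e^((4+4i)t)v: X_1 = e^(4t)(cos(4t)·(-1,0) + sin(4t)·(-2,-1)), X_2 = e^(4t)(sin(4t)·(-1,0) - cos(4t)·(-2,-1)).
General solution: K_1X_1 + K_2X_2.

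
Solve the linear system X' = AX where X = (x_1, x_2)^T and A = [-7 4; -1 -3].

x_1(t) = -2K_1e^(-5t) - 2K_2te^(-5t) - K_2e^(-5t), x_2(t) = -K_1e^(-5t) - K_2te^(-5t) - K_2e^(-5t)

Coefficient matrix A = [[-7, 4], [-1, -3]].
Characteristic polynomial det(A - λI) = λ^2 + 10λ + 25 = 0.
Single eigenvalue λ = -5 with algebraic multiplicity 2.
Eigenvector v = (-2,-1); generalized eigenvector w with (A-λI)w=v is (-1,-1).
General solution: e^(-5t)[K_1·v + K_2·(t·v + w)].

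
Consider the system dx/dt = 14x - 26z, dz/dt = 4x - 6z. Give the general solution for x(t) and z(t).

x(t) = 2K_1e^(4t)sin(2t) + 3K_1e^(4t)cos(2t) + 3K_2e^(4t)sin(2t) - 2K_2e^(4t)cos(2t), z(t) = K_1e^(4t)sin(2t) + K_1e^(4t)cos(2t) + K_2e^(4t)sin(2t) - K_2e^(4t)cos(2t)

Coefficient matrix A = [[14, -26], [4, -6]].
Characteristic polynomial det(A - λI) = λ^2 - 8λ + 20 = 0.
Eigenvalues λ = 4 ± 2i (complex conjugate pair).
For λ=4+2i: an eigenvector is (3,1) - i(2,1) = (3 - 2i, 1 - i).
A real fundamental pair from Re and Im of e^((4+2i)t)v: X_1 = e^(4t)(cos(2t)·(3,1) + sin(2t)·(2,1)), X_2 = e^(4t)(sin(2t)·(3,1) - cos(2t)·(2,1)).
General solution: K_1X_1 + K_2X_2.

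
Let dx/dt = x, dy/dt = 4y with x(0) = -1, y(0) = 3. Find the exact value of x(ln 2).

-2

A = [[1,0],[0,4]]; eigenvalues λ = 4, 1.
Eigenvectors: (0,-1) for λ=4, (1,0) for λ=1.
From the initial condition, c_1 = -3, c_2 = -1.
x(ln 2) = (-3)(2^4)(0) + (-1)(2^1)(1) = -2.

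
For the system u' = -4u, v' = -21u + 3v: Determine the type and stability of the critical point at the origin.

A = [[-4,0],[-21,3]]; det(A-λI) = λ^2 + λ - 12.
λ = 3, -4: opposite signs.

saddle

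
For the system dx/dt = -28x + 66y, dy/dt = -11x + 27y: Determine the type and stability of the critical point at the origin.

A = [[-28,66],[-11,27]]; det(A-λI) = λ^2 + λ - 30.
λ = 5, -6: opposite signs.

saddle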